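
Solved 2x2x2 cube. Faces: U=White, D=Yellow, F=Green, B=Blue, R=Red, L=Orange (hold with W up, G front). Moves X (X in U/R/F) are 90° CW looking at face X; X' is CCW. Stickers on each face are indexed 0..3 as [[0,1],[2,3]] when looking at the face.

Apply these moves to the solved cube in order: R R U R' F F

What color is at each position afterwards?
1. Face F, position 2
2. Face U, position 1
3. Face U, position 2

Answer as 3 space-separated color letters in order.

Answer: W G R

Derivation:
After move 1 (R): R=RRRR U=WGWG F=GYGY D=YBYB B=WBWB
After move 2 (R): R=RRRR U=WYWY F=GBGB D=YWYW B=GBGB
After move 3 (U): U=WWYY F=RRGB R=GBRR B=OOGB L=GBOO
After move 4 (R'): R=BRGR U=WGYO F=RWGY D=YRYB B=WOWB
After move 5 (F): F=GRYW U=WGOB R=YROR D=GBYB L=GYOR
After move 6 (F): F=YGWR U=WGRY R=ORBR D=OYYB L=GGOB
Query 1: F[2] = W
Query 2: U[1] = G
Query 3: U[2] = R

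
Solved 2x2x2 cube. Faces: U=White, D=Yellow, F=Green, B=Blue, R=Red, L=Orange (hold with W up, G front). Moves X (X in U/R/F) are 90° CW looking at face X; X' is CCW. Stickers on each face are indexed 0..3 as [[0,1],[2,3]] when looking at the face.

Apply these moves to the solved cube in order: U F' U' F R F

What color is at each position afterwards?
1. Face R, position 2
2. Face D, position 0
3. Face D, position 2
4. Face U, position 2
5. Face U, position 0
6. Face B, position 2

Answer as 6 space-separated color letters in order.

Answer: W R Y O W R

Derivation:
After move 1 (U): U=WWWW F=RRGG R=BBRR B=OOBB L=GGOO
After move 2 (F'): F=RGRG U=WWBR R=YBYR D=GOYY L=GWOW
After move 3 (U'): U=WRWB F=GWRG R=RGYR B=YBBB L=OOOW
After move 4 (F): F=RGGW U=WRWO R=WGBR D=YRYY L=OGOO
After move 5 (R): R=BWRG U=WGWW F=RRGY D=YBYY B=OBRB
After move 6 (F): F=GRYR U=WGOG R=WWWG D=RBYY L=OYOB
Query 1: R[2] = W
Query 2: D[0] = R
Query 3: D[2] = Y
Query 4: U[2] = O
Query 5: U[0] = W
Query 6: B[2] = R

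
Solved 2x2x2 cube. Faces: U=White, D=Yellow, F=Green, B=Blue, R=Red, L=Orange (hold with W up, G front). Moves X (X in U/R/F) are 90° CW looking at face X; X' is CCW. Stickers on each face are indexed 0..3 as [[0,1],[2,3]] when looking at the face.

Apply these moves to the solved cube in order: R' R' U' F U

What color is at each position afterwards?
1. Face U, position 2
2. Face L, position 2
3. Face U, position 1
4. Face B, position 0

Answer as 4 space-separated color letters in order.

Answer: B O Y G

Derivation:
After move 1 (R'): R=RRRR U=WBWB F=GWGW D=YGYG B=YBYB
After move 2 (R'): R=RRRR U=WYWY F=GBGB D=YWYW B=GBGB
After move 3 (U'): U=YYWW F=OOGB R=GBRR B=RRGB L=GBOO
After move 4 (F): F=GOBO U=YYOB R=WBWR D=RGYW L=GYOW
After move 5 (U): U=OYBY F=WBBO R=RRWR B=GYGB L=GOOW
Query 1: U[2] = B
Query 2: L[2] = O
Query 3: U[1] = Y
Query 4: B[0] = G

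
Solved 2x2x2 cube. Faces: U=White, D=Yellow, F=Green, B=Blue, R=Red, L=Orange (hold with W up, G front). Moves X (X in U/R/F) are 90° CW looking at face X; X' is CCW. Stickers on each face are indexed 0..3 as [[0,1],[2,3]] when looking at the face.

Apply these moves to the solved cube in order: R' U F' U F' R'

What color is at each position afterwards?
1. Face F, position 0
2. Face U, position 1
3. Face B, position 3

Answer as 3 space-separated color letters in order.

Answer: B Y B

Derivation:
After move 1 (R'): R=RRRR U=WBWB F=GWGW D=YGYG B=YBYB
After move 2 (U): U=WWBB F=RRGW R=YBRR B=OOYB L=GWOO
After move 3 (F'): F=RWRG U=WWYR R=GBYR D=WOYG L=GBOB
After move 4 (U): U=YWRW F=GBRG R=OOYR B=GBYB L=RWOB
After move 5 (F'): F=BGGR U=YWOY R=OOWR D=WBYG L=RWOR
After move 6 (R'): R=OROW U=YYOG F=BWGY D=WGYR B=GBBB
Query 1: F[0] = B
Query 2: U[1] = Y
Query 3: B[3] = B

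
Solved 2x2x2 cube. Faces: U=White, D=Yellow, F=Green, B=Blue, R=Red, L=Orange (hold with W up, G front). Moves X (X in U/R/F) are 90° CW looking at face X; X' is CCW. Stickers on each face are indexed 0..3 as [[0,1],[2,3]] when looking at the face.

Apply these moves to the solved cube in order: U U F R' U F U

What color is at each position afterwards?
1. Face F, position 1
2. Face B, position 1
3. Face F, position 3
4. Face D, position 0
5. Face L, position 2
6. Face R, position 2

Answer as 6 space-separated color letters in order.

Answer: G R R W O B

Derivation:
After move 1 (U): U=WWWW F=RRGG R=BBRR B=OOBB L=GGOO
After move 2 (U): U=WWWW F=BBGG R=OORR B=GGBB L=RROO
After move 3 (F): F=GBGB U=WWOR R=WOWR D=ROYY L=RYOY
After move 4 (R'): R=ORWW U=WBOG F=GWGR D=RBYB B=YGOB
After move 5 (U): U=OWGB F=ORGR R=YGWW B=RYOB L=GWOY
After move 6 (F): F=GORR U=OWYW R=GGBW D=WYYB L=GROB
After move 7 (U): U=YOWW F=GGRR R=RYBW B=GROB L=GOOB
Query 1: F[1] = G
Query 2: B[1] = R
Query 3: F[3] = R
Query 4: D[0] = W
Query 5: L[2] = O
Query 6: R[2] = B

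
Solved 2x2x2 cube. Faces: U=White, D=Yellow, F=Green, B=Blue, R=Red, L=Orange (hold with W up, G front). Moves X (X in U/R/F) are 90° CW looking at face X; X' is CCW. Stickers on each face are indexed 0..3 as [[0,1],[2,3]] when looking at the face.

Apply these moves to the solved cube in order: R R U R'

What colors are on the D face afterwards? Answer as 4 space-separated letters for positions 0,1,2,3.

Answer: Y R Y B

Derivation:
After move 1 (R): R=RRRR U=WGWG F=GYGY D=YBYB B=WBWB
After move 2 (R): R=RRRR U=WYWY F=GBGB D=YWYW B=GBGB
After move 3 (U): U=WWYY F=RRGB R=GBRR B=OOGB L=GBOO
After move 4 (R'): R=BRGR U=WGYO F=RWGY D=YRYB B=WOWB
Query: D face = YRYB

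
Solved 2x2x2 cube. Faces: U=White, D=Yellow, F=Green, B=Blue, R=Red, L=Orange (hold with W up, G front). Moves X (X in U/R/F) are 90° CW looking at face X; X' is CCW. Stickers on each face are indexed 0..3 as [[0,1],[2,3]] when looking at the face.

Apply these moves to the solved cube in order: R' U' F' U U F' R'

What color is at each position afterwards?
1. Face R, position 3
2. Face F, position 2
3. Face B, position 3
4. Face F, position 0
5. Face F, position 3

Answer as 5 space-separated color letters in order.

After move 1 (R'): R=RRRR U=WBWB F=GWGW D=YGYG B=YBYB
After move 2 (U'): U=BBWW F=OOGW R=GWRR B=RRYB L=YBOO
After move 3 (F'): F=OWOG U=BBGR R=GWYR D=BOYG L=YWOW
After move 4 (U): U=GBRB F=GWOG R=RRYR B=YWYB L=OWOW
After move 5 (U): U=RGBB F=RROG R=YWYR B=OWYB L=GWOW
After move 6 (F'): F=RGRO U=RGYY R=OWBR D=WWYG L=GBOB
After move 7 (R'): R=WROB U=RYYO F=RGRY D=WGYO B=GWWB
Query 1: R[3] = B
Query 2: F[2] = R
Query 3: B[3] = B
Query 4: F[0] = R
Query 5: F[3] = Y

Answer: B R B R Y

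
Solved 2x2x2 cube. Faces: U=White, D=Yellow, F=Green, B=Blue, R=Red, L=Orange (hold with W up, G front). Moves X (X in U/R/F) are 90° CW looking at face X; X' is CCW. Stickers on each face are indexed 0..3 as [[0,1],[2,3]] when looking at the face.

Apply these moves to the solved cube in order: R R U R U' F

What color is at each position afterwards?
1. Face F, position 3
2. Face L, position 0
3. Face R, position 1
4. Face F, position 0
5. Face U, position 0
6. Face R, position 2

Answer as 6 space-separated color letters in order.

Answer: B Y W G R Y

Derivation:
After move 1 (R): R=RRRR U=WGWG F=GYGY D=YBYB B=WBWB
After move 2 (R): R=RRRR U=WYWY F=GBGB D=YWYW B=GBGB
After move 3 (U): U=WWYY F=RRGB R=GBRR B=OOGB L=GBOO
After move 4 (R): R=RGRB U=WRYB F=RWGW D=YGYO B=YOWB
After move 5 (U'): U=RBWY F=GBGW R=RWRB B=RGWB L=YOOO
After move 6 (F): F=GGWB U=RBOO R=WWYB D=RRYO L=YYOG
Query 1: F[3] = B
Query 2: L[0] = Y
Query 3: R[1] = W
Query 4: F[0] = G
Query 5: U[0] = R
Query 6: R[2] = Y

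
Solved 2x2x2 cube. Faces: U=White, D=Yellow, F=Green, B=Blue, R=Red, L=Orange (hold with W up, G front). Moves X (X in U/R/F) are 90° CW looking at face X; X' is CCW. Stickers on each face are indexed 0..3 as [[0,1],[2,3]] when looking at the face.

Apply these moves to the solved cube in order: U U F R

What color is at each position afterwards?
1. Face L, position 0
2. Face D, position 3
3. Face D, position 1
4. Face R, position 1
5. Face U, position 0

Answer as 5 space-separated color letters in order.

Answer: R G B W W

Derivation:
After move 1 (U): U=WWWW F=RRGG R=BBRR B=OOBB L=GGOO
After move 2 (U): U=WWWW F=BBGG R=OORR B=GGBB L=RROO
After move 3 (F): F=GBGB U=WWOR R=WOWR D=ROYY L=RYOY
After move 4 (R): R=WWRO U=WBOB F=GOGY D=RBYG B=RGWB
Query 1: L[0] = R
Query 2: D[3] = G
Query 3: D[1] = B
Query 4: R[1] = W
Query 5: U[0] = W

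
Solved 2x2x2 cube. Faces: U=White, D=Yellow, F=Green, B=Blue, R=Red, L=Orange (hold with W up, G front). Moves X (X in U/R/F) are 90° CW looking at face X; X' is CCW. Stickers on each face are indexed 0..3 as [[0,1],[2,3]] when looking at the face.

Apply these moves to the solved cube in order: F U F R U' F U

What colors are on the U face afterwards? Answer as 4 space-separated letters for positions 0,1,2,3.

Answer: R W Y R

Derivation:
After move 1 (F): F=GGGG U=WWOO R=WRWR D=RRYY L=OYOY
After move 2 (U): U=OWOW F=WRGG R=BBWR B=OYBB L=GGOY
After move 3 (F): F=GWGR U=OWYG R=OBWR D=WBYY L=GROR
After move 4 (R): R=WORB U=OWYR F=GBGY D=WBYO B=GYWB
After move 5 (U'): U=WROY F=GRGY R=GBRB B=WOWB L=GYOR
After move 6 (F): F=GGYR U=WRRY R=OBYB D=RGYO L=GWOB
After move 7 (U): U=RWYR F=OBYR R=WOYB B=GWWB L=GGOB
Query: U face = RWYR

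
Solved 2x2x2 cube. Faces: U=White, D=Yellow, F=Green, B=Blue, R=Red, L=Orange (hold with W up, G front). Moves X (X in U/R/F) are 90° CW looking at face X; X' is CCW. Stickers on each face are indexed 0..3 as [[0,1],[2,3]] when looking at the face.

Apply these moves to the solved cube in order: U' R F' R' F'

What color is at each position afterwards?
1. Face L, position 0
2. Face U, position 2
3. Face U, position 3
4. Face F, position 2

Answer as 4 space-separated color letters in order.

After move 1 (U'): U=WWWW F=OOGG R=GGRR B=RRBB L=BBOO
After move 2 (R): R=RGRG U=WOWG F=OYGY D=YBYR B=WRWB
After move 3 (F'): F=YYOG U=WORR R=BGYG D=BOYR L=BGOW
After move 4 (R'): R=GGBY U=WWRW F=YOOR D=BYYG B=RROB
After move 5 (F'): F=ORYO U=WWGB R=YGBY D=GWYG L=BWOR
Query 1: L[0] = B
Query 2: U[2] = G
Query 3: U[3] = B
Query 4: F[2] = Y

Answer: B G B Y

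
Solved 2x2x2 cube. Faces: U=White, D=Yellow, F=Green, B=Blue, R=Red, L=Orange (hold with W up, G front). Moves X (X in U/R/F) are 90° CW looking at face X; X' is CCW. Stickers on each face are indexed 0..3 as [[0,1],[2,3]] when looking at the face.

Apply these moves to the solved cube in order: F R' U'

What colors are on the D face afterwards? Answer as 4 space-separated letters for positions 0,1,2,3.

After move 1 (F): F=GGGG U=WWOO R=WRWR D=RRYY L=OYOY
After move 2 (R'): R=RRWW U=WBOB F=GWGO D=RGYG B=YBRB
After move 3 (U'): U=BBWO F=OYGO R=GWWW B=RRRB L=YBOY
Query: D face = RGYG

Answer: R G Y G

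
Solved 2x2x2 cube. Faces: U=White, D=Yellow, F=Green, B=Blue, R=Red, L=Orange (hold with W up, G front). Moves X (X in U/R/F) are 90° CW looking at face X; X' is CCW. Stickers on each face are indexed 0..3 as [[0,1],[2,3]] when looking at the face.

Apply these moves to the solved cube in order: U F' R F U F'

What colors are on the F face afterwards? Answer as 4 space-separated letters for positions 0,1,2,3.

After move 1 (U): U=WWWW F=RRGG R=BBRR B=OOBB L=GGOO
After move 2 (F'): F=RGRG U=WWBR R=YBYR D=GOYY L=GWOW
After move 3 (R): R=YYRB U=WGBG F=RORY D=GBYO B=ROWB
After move 4 (F): F=RRYO U=WGWW R=BYGB D=RYYO L=GGOB
After move 5 (U): U=WWWG F=BYYO R=ROGB B=GGWB L=RROB
After move 6 (F'): F=YOBY U=WWRG R=YORB D=RBYO L=RGOW
Query: F face = YOBY

Answer: Y O B Y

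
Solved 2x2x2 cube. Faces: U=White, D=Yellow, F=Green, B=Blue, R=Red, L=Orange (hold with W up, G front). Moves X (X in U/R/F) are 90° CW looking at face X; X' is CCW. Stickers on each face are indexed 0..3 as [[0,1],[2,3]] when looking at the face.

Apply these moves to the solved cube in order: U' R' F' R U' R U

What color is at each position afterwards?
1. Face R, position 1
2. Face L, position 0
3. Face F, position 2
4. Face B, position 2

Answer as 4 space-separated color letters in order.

After move 1 (U'): U=WWWW F=OOGG R=GGRR B=RRBB L=BBOO
After move 2 (R'): R=GRGR U=WBWR F=OWGW D=YOYG B=YRYB
After move 3 (F'): F=WWOG U=WBGG R=ORYR D=BOYG L=BROW
After move 4 (R): R=YORR U=WWGG F=WOOG D=BYYY B=GRBB
After move 5 (U'): U=WGWG F=BROG R=WORR B=YOBB L=GROW
After move 6 (R): R=RWRO U=WRWG F=BYOY D=BBYY B=GOGB
After move 7 (U): U=WWGR F=RWOY R=GORO B=GRGB L=BYOW
Query 1: R[1] = O
Query 2: L[0] = B
Query 3: F[2] = O
Query 4: B[2] = G

Answer: O B O G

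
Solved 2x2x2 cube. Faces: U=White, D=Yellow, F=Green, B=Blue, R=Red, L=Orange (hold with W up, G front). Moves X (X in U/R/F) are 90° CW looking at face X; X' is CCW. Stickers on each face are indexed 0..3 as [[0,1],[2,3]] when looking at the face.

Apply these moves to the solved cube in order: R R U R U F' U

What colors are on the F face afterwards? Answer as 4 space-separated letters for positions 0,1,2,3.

Answer: G O R G

Derivation:
After move 1 (R): R=RRRR U=WGWG F=GYGY D=YBYB B=WBWB
After move 2 (R): R=RRRR U=WYWY F=GBGB D=YWYW B=GBGB
After move 3 (U): U=WWYY F=RRGB R=GBRR B=OOGB L=GBOO
After move 4 (R): R=RGRB U=WRYB F=RWGW D=YGYO B=YOWB
After move 5 (U): U=YWBR F=RGGW R=YORB B=GBWB L=RWOO
After move 6 (F'): F=GWRG U=YWYR R=GOYB D=WOYO L=RROB
After move 7 (U): U=YYRW F=GORG R=GBYB B=RRWB L=GWOB
Query: F face = GORG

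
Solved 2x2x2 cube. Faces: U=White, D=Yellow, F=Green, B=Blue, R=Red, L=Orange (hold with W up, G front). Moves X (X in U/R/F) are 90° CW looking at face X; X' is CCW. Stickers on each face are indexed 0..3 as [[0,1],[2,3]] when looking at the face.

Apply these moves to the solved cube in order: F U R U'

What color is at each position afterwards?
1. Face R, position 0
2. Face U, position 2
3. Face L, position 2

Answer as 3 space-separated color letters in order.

Answer: W O O

Derivation:
After move 1 (F): F=GGGG U=WWOO R=WRWR D=RRYY L=OYOY
After move 2 (U): U=OWOW F=WRGG R=BBWR B=OYBB L=GGOY
After move 3 (R): R=WBRB U=OROG F=WRGY D=RBYO B=WYWB
After move 4 (U'): U=RGOO F=GGGY R=WRRB B=WBWB L=WYOY
Query 1: R[0] = W
Query 2: U[2] = O
Query 3: L[2] = O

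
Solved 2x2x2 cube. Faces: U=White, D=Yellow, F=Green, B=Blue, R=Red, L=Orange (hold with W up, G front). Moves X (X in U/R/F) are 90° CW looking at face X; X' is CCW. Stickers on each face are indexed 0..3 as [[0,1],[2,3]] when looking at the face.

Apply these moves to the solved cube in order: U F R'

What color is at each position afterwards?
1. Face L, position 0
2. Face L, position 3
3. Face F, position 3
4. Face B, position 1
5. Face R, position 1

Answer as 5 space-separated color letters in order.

After move 1 (U): U=WWWW F=RRGG R=BBRR B=OOBB L=GGOO
After move 2 (F): F=GRGR U=WWOG R=WBWR D=RBYY L=GYOY
After move 3 (R'): R=BRWW U=WBOO F=GWGG D=RRYR B=YOBB
Query 1: L[0] = G
Query 2: L[3] = Y
Query 3: F[3] = G
Query 4: B[1] = O
Query 5: R[1] = R

Answer: G Y G O R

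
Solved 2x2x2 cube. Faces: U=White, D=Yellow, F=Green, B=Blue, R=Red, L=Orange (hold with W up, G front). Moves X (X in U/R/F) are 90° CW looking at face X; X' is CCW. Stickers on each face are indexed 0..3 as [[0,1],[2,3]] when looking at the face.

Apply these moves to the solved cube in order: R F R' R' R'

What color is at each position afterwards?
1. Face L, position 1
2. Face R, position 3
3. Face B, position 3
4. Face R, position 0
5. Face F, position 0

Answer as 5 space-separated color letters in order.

Answer: Y R B G G

Derivation:
After move 1 (R): R=RRRR U=WGWG F=GYGY D=YBYB B=WBWB
After move 2 (F): F=GGYY U=WGOO R=WRGR D=RRYB L=OYOB
After move 3 (R'): R=RRWG U=WWOW F=GGYO D=RGYY B=BBRB
After move 4 (R'): R=RGRW U=WROB F=GWYW D=RGYO B=YBGB
After move 5 (R'): R=GWRR U=WGOY F=GRYB D=RWYW B=OBGB
Query 1: L[1] = Y
Query 2: R[3] = R
Query 3: B[3] = B
Query 4: R[0] = G
Query 5: F[0] = G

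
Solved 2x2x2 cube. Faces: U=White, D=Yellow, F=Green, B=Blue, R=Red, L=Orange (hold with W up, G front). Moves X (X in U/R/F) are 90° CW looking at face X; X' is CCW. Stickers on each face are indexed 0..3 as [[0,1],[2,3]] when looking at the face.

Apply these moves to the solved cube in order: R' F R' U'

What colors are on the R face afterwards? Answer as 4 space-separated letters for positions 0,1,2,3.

After move 1 (R'): R=RRRR U=WBWB F=GWGW D=YGYG B=YBYB
After move 2 (F): F=GGWW U=WBOO R=WRBR D=RRYG L=OYOG
After move 3 (R'): R=RRWB U=WYOY F=GBWO D=RGYW B=GBRB
After move 4 (U'): U=YYWO F=OYWO R=GBWB B=RRRB L=GBOG
Query: R face = GBWB

Answer: G B W B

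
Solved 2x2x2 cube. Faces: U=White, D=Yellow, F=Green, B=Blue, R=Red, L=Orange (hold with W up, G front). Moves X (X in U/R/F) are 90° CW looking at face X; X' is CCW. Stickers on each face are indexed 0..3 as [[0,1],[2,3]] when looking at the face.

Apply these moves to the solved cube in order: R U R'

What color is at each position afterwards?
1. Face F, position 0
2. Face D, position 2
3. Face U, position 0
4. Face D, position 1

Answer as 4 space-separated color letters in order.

After move 1 (R): R=RRRR U=WGWG F=GYGY D=YBYB B=WBWB
After move 2 (U): U=WWGG F=RRGY R=WBRR B=OOWB L=GYOO
After move 3 (R'): R=BRWR U=WWGO F=RWGG D=YRYY B=BOBB
Query 1: F[0] = R
Query 2: D[2] = Y
Query 3: U[0] = W
Query 4: D[1] = R

Answer: R Y W R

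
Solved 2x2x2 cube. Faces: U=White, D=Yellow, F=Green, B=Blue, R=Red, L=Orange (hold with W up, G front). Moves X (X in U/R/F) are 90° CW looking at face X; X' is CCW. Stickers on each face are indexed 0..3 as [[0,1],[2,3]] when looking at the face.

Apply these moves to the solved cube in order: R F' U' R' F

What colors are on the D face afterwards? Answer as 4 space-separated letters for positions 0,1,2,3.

After move 1 (R): R=RRRR U=WGWG F=GYGY D=YBYB B=WBWB
After move 2 (F'): F=YYGG U=WGRR R=BRYR D=OOYB L=OGOW
After move 3 (U'): U=GRWR F=OGGG R=YYYR B=BRWB L=WBOW
After move 4 (R'): R=YRYY U=GWWB F=ORGR D=OGYG B=BROB
After move 5 (F): F=GORR U=GWWB R=WRBY D=YYYG L=WOOG
Query: D face = YYYG

Answer: Y Y Y G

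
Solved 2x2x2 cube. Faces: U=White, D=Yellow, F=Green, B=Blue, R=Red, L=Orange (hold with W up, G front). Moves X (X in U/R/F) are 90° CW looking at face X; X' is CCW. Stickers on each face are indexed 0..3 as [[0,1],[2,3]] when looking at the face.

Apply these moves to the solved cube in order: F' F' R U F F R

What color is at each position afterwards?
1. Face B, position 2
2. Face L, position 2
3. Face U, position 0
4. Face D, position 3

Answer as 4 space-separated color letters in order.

After move 1 (F'): F=GGGG U=WWRR R=YRYR D=OOYY L=OWOW
After move 2 (F'): F=GGGG U=WWYY R=OROR D=WWYY L=OROR
After move 3 (R): R=OORR U=WGYG F=GWGY D=WBYB B=YBWB
After move 4 (U): U=YWGG F=OOGY R=YBRR B=ORWB L=GWOR
After move 5 (F): F=GOYO U=YWRW R=GBGR D=RYYB L=GWOB
After move 6 (F): F=YGOO U=YWBW R=RBWR D=GGYB L=GROY
After move 7 (R): R=WRRB U=YGBO F=YGOB D=GWYO B=WRWB
Query 1: B[2] = W
Query 2: L[2] = O
Query 3: U[0] = Y
Query 4: D[3] = O

Answer: W O Y O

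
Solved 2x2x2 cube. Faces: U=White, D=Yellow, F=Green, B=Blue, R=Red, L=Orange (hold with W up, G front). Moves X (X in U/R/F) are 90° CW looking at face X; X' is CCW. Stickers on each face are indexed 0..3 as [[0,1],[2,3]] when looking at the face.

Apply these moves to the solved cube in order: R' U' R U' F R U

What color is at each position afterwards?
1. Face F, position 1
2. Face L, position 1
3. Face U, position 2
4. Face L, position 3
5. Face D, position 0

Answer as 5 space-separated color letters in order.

Answer: B O B Y R

Derivation:
After move 1 (R'): R=RRRR U=WBWB F=GWGW D=YGYG B=YBYB
After move 2 (U'): U=BBWW F=OOGW R=GWRR B=RRYB L=YBOO
After move 3 (R): R=RGRW U=BOWW F=OGGG D=YYYR B=WRBB
After move 4 (U'): U=OWBW F=YBGG R=OGRW B=RGBB L=WROO
After move 5 (F): F=GYGB U=OWOR R=BGWW D=ROYR L=WYOY
After move 6 (R): R=WBWG U=OYOB F=GOGR D=RBYR B=RGWB
After move 7 (U): U=OOBY F=WBGR R=RGWG B=WYWB L=GOOY
Query 1: F[1] = B
Query 2: L[1] = O
Query 3: U[2] = B
Query 4: L[3] = Y
Query 5: D[0] = R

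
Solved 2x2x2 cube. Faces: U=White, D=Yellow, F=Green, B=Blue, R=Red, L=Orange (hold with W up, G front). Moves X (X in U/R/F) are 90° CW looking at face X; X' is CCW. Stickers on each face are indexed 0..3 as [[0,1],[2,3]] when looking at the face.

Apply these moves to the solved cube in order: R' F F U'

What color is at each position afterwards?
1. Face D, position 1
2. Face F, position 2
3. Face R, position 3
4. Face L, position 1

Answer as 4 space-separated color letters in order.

After move 1 (R'): R=RRRR U=WBWB F=GWGW D=YGYG B=YBYB
After move 2 (F): F=GGWW U=WBOO R=WRBR D=RRYG L=OYOG
After move 3 (F): F=WGWG U=WBGY R=OROR D=BWYG L=OROR
After move 4 (U'): U=BYWG F=ORWG R=WGOR B=ORYB L=YBOR
Query 1: D[1] = W
Query 2: F[2] = W
Query 3: R[3] = R
Query 4: L[1] = B

Answer: W W R B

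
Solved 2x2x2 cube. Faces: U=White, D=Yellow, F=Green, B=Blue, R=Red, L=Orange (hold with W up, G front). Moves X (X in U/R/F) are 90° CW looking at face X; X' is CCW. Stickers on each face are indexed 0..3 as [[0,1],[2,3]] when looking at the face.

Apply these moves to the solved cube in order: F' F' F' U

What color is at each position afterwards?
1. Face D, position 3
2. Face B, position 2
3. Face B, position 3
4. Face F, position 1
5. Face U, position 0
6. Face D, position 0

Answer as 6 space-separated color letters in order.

Answer: Y B B R O R

Derivation:
After move 1 (F'): F=GGGG U=WWRR R=YRYR D=OOYY L=OWOW
After move 2 (F'): F=GGGG U=WWYY R=OROR D=WWYY L=OROR
After move 3 (F'): F=GGGG U=WWOO R=WRWR D=RRYY L=OYOY
After move 4 (U): U=OWOW F=WRGG R=BBWR B=OYBB L=GGOY
Query 1: D[3] = Y
Query 2: B[2] = B
Query 3: B[3] = B
Query 4: F[1] = R
Query 5: U[0] = O
Query 6: D[0] = R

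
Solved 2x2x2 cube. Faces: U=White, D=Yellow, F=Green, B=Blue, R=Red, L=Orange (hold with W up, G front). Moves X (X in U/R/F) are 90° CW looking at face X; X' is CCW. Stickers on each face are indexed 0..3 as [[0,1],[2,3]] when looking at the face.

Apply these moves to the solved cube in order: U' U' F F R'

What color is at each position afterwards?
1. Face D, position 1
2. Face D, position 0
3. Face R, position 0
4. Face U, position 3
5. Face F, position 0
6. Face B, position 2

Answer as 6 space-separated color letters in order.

Answer: G W O G G W

Derivation:
After move 1 (U'): U=WWWW F=OOGG R=GGRR B=RRBB L=BBOO
After move 2 (U'): U=WWWW F=BBGG R=OORR B=GGBB L=RROO
After move 3 (F): F=GBGB U=WWOR R=WOWR D=ROYY L=RYOY
After move 4 (F): F=GGBB U=WWYY R=OORR D=WWYY L=RROO
After move 5 (R'): R=OROR U=WBYG F=GWBY D=WGYB B=YGWB
Query 1: D[1] = G
Query 2: D[0] = W
Query 3: R[0] = O
Query 4: U[3] = G
Query 5: F[0] = G
Query 6: B[2] = W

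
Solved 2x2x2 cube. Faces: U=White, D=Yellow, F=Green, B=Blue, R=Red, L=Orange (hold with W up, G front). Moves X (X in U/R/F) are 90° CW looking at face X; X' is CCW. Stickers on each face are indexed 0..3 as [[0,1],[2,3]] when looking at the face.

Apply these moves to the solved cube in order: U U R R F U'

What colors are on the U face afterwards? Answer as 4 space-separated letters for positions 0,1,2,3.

After move 1 (U): U=WWWW F=RRGG R=BBRR B=OOBB L=GGOO
After move 2 (U): U=WWWW F=BBGG R=OORR B=GGBB L=RROO
After move 3 (R): R=RORO U=WBWG F=BYGY D=YBYG B=WGWB
After move 4 (R): R=RROO U=WYWY F=BBGG D=YWYW B=GGBB
After move 5 (F): F=GBGB U=WYOR R=WRYO D=ORYW L=RYOW
After move 6 (U'): U=YRWO F=RYGB R=GBYO B=WRBB L=GGOW
Query: U face = YRWO

Answer: Y R W O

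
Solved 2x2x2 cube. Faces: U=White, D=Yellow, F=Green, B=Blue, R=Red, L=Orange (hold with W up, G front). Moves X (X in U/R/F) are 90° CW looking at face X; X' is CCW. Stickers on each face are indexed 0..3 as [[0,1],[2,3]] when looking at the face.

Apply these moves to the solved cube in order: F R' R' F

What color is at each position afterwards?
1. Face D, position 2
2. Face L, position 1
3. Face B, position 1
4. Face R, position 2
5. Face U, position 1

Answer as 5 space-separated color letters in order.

After move 1 (F): F=GGGG U=WWOO R=WRWR D=RRYY L=OYOY
After move 2 (R'): R=RRWW U=WBOB F=GWGO D=RGYG B=YBRB
After move 3 (R'): R=RWRW U=WROY F=GBGB D=RWYO B=GBGB
After move 4 (F): F=GGBB U=WRYY R=OWYW D=RRYO L=OROW
Query 1: D[2] = Y
Query 2: L[1] = R
Query 3: B[1] = B
Query 4: R[2] = Y
Query 5: U[1] = R

Answer: Y R B Y R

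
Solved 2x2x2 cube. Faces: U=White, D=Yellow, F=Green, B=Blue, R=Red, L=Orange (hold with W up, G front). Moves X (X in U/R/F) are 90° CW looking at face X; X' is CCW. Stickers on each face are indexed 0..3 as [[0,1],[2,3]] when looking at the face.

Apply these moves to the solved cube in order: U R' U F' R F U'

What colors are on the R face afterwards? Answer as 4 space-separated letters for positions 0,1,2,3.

Answer: B R G O

Derivation:
After move 1 (U): U=WWWW F=RRGG R=BBRR B=OOBB L=GGOO
After move 2 (R'): R=BRBR U=WBWO F=RWGW D=YRYG B=YOYB
After move 3 (U): U=WWOB F=BRGW R=YOBR B=GGYB L=RWOO
After move 4 (F'): F=RWBG U=WWYB R=ROYR D=WOYG L=RBOO
After move 5 (R): R=YRRO U=WWYG F=ROBG D=WYYG B=BGWB
After move 6 (F): F=BRGO U=WWOB R=YRGO D=RYYG L=RWOY
After move 7 (U'): U=WBWO F=RWGO R=BRGO B=YRWB L=BGOY
Query: R face = BRGO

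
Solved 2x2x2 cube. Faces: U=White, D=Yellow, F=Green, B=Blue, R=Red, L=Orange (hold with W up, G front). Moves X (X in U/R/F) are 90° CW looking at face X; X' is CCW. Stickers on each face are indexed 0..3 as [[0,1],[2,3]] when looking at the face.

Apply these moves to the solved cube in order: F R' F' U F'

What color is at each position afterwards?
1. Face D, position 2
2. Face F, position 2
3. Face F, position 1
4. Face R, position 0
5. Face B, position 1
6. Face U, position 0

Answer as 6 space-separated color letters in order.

After move 1 (F): F=GGGG U=WWOO R=WRWR D=RRYY L=OYOY
After move 2 (R'): R=RRWW U=WBOB F=GWGO D=RGYG B=YBRB
After move 3 (F'): F=WOGG U=WBRW R=GRRW D=YYYG L=OBOO
After move 4 (U): U=RWWB F=GRGG R=YBRW B=OBRB L=WOOO
After move 5 (F'): F=RGGG U=RWYR R=YBYW D=OOYG L=WBOW
Query 1: D[2] = Y
Query 2: F[2] = G
Query 3: F[1] = G
Query 4: R[0] = Y
Query 5: B[1] = B
Query 6: U[0] = R

Answer: Y G G Y B R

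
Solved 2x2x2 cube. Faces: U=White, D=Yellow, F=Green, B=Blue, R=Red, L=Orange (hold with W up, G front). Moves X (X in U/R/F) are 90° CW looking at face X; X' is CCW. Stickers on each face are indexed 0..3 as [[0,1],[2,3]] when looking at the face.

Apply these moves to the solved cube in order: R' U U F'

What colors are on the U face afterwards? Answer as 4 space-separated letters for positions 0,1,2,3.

Answer: B W O R

Derivation:
After move 1 (R'): R=RRRR U=WBWB F=GWGW D=YGYG B=YBYB
After move 2 (U): U=WWBB F=RRGW R=YBRR B=OOYB L=GWOO
After move 3 (U): U=BWBW F=YBGW R=OORR B=GWYB L=RROO
After move 4 (F'): F=BWYG U=BWOR R=GOYR D=ROYG L=RWOB
Query: U face = BWOR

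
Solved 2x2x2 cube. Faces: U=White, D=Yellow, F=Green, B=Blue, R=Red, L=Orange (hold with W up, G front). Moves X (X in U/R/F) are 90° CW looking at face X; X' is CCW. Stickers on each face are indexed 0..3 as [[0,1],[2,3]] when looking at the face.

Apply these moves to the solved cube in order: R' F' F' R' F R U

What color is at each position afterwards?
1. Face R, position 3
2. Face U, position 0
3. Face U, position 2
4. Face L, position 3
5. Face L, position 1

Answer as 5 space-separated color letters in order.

After move 1 (R'): R=RRRR U=WBWB F=GWGW D=YGYG B=YBYB
After move 2 (F'): F=WWGG U=WBRR R=GRYR D=OOYG L=OBOW
After move 3 (F'): F=WGWG U=WBGY R=OROR D=BWYG L=OROR
After move 4 (R'): R=RROO U=WYGY F=WBWY D=BGYG B=GBWB
After move 5 (F): F=WWYB U=WYRR R=GRYO D=ORYG L=OBOG
After move 6 (R): R=YGOR U=WWRB F=WRYG D=OWYG B=RBYB
After move 7 (U): U=RWBW F=YGYG R=RBOR B=OBYB L=WROG
Query 1: R[3] = R
Query 2: U[0] = R
Query 3: U[2] = B
Query 4: L[3] = G
Query 5: L[1] = R

Answer: R R B G R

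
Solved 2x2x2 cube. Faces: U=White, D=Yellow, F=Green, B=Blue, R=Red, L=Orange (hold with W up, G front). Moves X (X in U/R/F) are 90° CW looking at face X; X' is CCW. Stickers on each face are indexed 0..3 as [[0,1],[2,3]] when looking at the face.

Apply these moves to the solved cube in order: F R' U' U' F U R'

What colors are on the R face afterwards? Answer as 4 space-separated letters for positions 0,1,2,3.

Answer: W W G W

Derivation:
After move 1 (F): F=GGGG U=WWOO R=WRWR D=RRYY L=OYOY
After move 2 (R'): R=RRWW U=WBOB F=GWGO D=RGYG B=YBRB
After move 3 (U'): U=BBWO F=OYGO R=GWWW B=RRRB L=YBOY
After move 4 (U'): U=BOBW F=YBGO R=OYWW B=GWRB L=RROY
After move 5 (F): F=GYOB U=BOYR R=BYWW D=WOYG L=RROG
After move 6 (U): U=YBRO F=BYOB R=GWWW B=RRRB L=GYOG
After move 7 (R'): R=WWGW U=YRRR F=BBOO D=WYYB B=GROB
Query: R face = WWGW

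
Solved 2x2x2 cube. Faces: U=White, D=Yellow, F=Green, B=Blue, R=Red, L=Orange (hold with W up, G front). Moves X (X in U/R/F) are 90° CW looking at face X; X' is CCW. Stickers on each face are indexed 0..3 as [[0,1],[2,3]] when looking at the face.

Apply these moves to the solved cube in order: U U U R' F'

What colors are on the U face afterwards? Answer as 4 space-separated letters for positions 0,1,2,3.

Answer: W B G G

Derivation:
After move 1 (U): U=WWWW F=RRGG R=BBRR B=OOBB L=GGOO
After move 2 (U): U=WWWW F=BBGG R=OORR B=GGBB L=RROO
After move 3 (U): U=WWWW F=OOGG R=GGRR B=RRBB L=BBOO
After move 4 (R'): R=GRGR U=WBWR F=OWGW D=YOYG B=YRYB
After move 5 (F'): F=WWOG U=WBGG R=ORYR D=BOYG L=BROW
Query: U face = WBGG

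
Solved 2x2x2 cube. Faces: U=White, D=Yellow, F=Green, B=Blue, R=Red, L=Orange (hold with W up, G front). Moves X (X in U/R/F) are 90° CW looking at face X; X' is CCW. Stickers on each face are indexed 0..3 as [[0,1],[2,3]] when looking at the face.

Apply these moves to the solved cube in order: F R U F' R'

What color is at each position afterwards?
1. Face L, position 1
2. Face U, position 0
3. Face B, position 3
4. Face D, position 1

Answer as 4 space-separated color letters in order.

After move 1 (F): F=GGGG U=WWOO R=WRWR D=RRYY L=OYOY
After move 2 (R): R=WWRR U=WGOG F=GRGY D=RBYB B=OBWB
After move 3 (U): U=OWGG F=WWGY R=OBRR B=OYWB L=GROY
After move 4 (F'): F=WYWG U=OWOR R=BBRR D=RYYB L=GGOG
After move 5 (R'): R=BRBR U=OWOO F=WWWR D=RYYG B=BYYB
Query 1: L[1] = G
Query 2: U[0] = O
Query 3: B[3] = B
Query 4: D[1] = Y

Answer: G O B Y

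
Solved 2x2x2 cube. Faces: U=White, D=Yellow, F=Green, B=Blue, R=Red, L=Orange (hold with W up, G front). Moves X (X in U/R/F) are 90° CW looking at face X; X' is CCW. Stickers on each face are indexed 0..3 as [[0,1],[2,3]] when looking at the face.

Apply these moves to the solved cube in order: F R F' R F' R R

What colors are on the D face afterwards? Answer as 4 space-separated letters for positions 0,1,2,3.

After move 1 (F): F=GGGG U=WWOO R=WRWR D=RRYY L=OYOY
After move 2 (R): R=WWRR U=WGOG F=GRGY D=RBYB B=OBWB
After move 3 (F'): F=RYGG U=WGWR R=BWRR D=YYYB L=OGOO
After move 4 (R): R=RBRW U=WYWG F=RYGB D=YWYO B=RBGB
After move 5 (F'): F=YBRG U=WYRR R=WBYW D=GOYO L=OGOW
After move 6 (R): R=YWWB U=WBRG F=YORO D=GGYR B=RBYB
After move 7 (R): R=WYBW U=WORO F=YGRR D=GYYR B=GBBB
Query: D face = GYYR

Answer: G Y Y R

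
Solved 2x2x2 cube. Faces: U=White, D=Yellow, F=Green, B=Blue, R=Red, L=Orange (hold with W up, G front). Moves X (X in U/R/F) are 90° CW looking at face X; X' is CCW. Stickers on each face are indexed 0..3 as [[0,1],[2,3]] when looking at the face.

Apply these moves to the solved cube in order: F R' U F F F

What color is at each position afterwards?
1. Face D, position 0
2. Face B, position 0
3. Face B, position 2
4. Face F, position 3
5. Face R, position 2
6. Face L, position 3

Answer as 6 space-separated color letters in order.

After move 1 (F): F=GGGG U=WWOO R=WRWR D=RRYY L=OYOY
After move 2 (R'): R=RRWW U=WBOB F=GWGO D=RGYG B=YBRB
After move 3 (U): U=OWBB F=RRGO R=YBWW B=OYRB L=GWOY
After move 4 (F): F=GROR U=OWYW R=BBBW D=WYYG L=GROG
After move 5 (F): F=OGRR U=OWGR R=YBWW D=BBYG L=GWOY
After move 6 (F): F=RORG U=OWYW R=GBRW D=WYYG L=GBOB
Query 1: D[0] = W
Query 2: B[0] = O
Query 3: B[2] = R
Query 4: F[3] = G
Query 5: R[2] = R
Query 6: L[3] = B

Answer: W O R G R B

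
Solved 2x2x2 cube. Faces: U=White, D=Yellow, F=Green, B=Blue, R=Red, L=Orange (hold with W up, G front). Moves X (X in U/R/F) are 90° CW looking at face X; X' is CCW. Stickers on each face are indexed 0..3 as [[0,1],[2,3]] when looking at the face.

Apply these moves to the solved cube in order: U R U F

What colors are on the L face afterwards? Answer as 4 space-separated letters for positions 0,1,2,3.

Answer: R Y O B

Derivation:
After move 1 (U): U=WWWW F=RRGG R=BBRR B=OOBB L=GGOO
After move 2 (R): R=RBRB U=WRWG F=RYGY D=YBYO B=WOWB
After move 3 (U): U=WWGR F=RBGY R=WORB B=GGWB L=RYOO
After move 4 (F): F=GRYB U=WWOY R=GORB D=RWYO L=RYOB
Query: L face = RYOB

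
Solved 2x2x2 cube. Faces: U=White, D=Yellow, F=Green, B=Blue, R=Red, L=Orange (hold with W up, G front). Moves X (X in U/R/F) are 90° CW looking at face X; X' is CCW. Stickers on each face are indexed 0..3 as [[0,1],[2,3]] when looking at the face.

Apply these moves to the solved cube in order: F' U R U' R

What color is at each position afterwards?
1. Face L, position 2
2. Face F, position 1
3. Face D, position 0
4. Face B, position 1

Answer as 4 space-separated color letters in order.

After move 1 (F'): F=GGGG U=WWRR R=YRYR D=OOYY L=OWOW
After move 2 (U): U=RWRW F=YRGG R=BBYR B=OWBB L=GGOW
After move 3 (R): R=YBRB U=RRRG F=YOGY D=OBYO B=WWWB
After move 4 (U'): U=RGRR F=GGGY R=YORB B=YBWB L=WWOW
After move 5 (R): R=RYBO U=RGRY F=GBGO D=OWYY B=RBGB
Query 1: L[2] = O
Query 2: F[1] = B
Query 3: D[0] = O
Query 4: B[1] = B

Answer: O B O B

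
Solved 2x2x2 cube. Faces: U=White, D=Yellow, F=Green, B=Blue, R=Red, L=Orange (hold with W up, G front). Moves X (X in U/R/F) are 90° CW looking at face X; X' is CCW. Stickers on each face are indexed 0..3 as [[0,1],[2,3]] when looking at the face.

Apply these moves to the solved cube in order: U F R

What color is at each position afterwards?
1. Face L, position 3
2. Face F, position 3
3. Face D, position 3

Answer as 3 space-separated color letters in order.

Answer: Y Y O

Derivation:
After move 1 (U): U=WWWW F=RRGG R=BBRR B=OOBB L=GGOO
After move 2 (F): F=GRGR U=WWOG R=WBWR D=RBYY L=GYOY
After move 3 (R): R=WWRB U=WROR F=GBGY D=RBYO B=GOWB
Query 1: L[3] = Y
Query 2: F[3] = Y
Query 3: D[3] = O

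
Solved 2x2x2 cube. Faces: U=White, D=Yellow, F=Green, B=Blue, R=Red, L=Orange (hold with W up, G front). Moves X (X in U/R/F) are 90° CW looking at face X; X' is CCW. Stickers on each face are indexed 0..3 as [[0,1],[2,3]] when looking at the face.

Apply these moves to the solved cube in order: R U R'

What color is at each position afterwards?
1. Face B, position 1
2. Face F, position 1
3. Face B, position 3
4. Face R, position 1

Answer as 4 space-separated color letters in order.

After move 1 (R): R=RRRR U=WGWG F=GYGY D=YBYB B=WBWB
After move 2 (U): U=WWGG F=RRGY R=WBRR B=OOWB L=GYOO
After move 3 (R'): R=BRWR U=WWGO F=RWGG D=YRYY B=BOBB
Query 1: B[1] = O
Query 2: F[1] = W
Query 3: B[3] = B
Query 4: R[1] = R

Answer: O W B R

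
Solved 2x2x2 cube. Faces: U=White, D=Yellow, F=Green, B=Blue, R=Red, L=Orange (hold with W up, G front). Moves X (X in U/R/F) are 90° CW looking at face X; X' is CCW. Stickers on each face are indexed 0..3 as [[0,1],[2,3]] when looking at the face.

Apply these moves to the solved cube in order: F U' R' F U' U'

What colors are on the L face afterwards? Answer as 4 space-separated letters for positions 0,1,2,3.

After move 1 (F): F=GGGG U=WWOO R=WRWR D=RRYY L=OYOY
After move 2 (U'): U=WOWO F=OYGG R=GGWR B=WRBB L=BBOY
After move 3 (R'): R=GRGW U=WBWW F=OOGO D=RYYG B=YRRB
After move 4 (F): F=GOOO U=WBYB R=WRWW D=GGYG L=BROY
After move 5 (U'): U=BBWY F=BROO R=GOWW B=WRRB L=YROY
After move 6 (U'): U=BYBW F=YROO R=BRWW B=GORB L=WROY
Query: L face = WROY

Answer: W R O Y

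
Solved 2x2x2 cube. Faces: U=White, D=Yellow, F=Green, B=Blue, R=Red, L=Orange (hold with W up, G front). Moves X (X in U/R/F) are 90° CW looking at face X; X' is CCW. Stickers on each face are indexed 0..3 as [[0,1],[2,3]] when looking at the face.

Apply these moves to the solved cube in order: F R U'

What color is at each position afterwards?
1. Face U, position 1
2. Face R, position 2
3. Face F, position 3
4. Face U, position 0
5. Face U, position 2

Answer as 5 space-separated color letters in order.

After move 1 (F): F=GGGG U=WWOO R=WRWR D=RRYY L=OYOY
After move 2 (R): R=WWRR U=WGOG F=GRGY D=RBYB B=OBWB
After move 3 (U'): U=GGWO F=OYGY R=GRRR B=WWWB L=OBOY
Query 1: U[1] = G
Query 2: R[2] = R
Query 3: F[3] = Y
Query 4: U[0] = G
Query 5: U[2] = W

Answer: G R Y G W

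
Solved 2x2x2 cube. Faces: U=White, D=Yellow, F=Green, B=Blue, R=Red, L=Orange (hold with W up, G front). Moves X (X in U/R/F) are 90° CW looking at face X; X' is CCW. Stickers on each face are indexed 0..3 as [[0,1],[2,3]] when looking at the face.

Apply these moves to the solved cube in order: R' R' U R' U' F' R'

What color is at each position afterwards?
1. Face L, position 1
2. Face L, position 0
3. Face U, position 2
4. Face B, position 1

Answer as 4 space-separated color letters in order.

After move 1 (R'): R=RRRR U=WBWB F=GWGW D=YGYG B=YBYB
After move 2 (R'): R=RRRR U=WYWY F=GBGB D=YWYW B=GBGB
After move 3 (U): U=WWYY F=RRGB R=GBRR B=OOGB L=GBOO
After move 4 (R'): R=BRGR U=WGYO F=RWGY D=YRYB B=WOWB
After move 5 (U'): U=GOWY F=GBGY R=RWGR B=BRWB L=WOOO
After move 6 (F'): F=BYGG U=GORG R=RWYR D=OOYB L=WYOW
After move 7 (R'): R=WRRY U=GWRB F=BOGG D=OYYG B=BROB
Query 1: L[1] = Y
Query 2: L[0] = W
Query 3: U[2] = R
Query 4: B[1] = R

Answer: Y W R R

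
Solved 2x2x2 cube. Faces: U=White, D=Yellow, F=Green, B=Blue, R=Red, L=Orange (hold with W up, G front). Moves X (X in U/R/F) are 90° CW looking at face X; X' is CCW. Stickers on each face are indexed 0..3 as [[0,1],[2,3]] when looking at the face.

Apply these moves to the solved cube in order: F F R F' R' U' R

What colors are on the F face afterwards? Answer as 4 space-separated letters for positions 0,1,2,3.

Answer: O Y G G

Derivation:
After move 1 (F): F=GGGG U=WWOO R=WRWR D=RRYY L=OYOY
After move 2 (F): F=GGGG U=WWYY R=OROR D=WWYY L=OROR
After move 3 (R): R=OORR U=WGYG F=GWGY D=WBYB B=YBWB
After move 4 (F'): F=WYGG U=WGOR R=BOWR D=RRYB L=OGOY
After move 5 (R'): R=ORBW U=WWOY F=WGGR D=RYYG B=BBRB
After move 6 (U'): U=WYWO F=OGGR R=WGBW B=ORRB L=BBOY
After move 7 (R): R=BWWG U=WGWR F=OYGG D=RRYO B=ORYB
Query: F face = OYGG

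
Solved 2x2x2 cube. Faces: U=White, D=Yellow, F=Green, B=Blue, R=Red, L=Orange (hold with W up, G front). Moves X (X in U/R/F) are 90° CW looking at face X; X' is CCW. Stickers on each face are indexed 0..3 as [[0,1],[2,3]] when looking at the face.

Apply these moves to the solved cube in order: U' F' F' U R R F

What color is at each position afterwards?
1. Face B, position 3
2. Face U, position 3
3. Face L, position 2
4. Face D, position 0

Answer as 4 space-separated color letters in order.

Answer: B G O R

Derivation:
After move 1 (U'): U=WWWW F=OOGG R=GGRR B=RRBB L=BBOO
After move 2 (F'): F=OGOG U=WWGR R=YGYR D=BOYY L=BWOW
After move 3 (F'): F=GGOO U=WWYY R=OGBR D=WWYY L=BROG
After move 4 (U): U=YWYW F=OGOO R=RRBR B=BRBB L=GGOG
After move 5 (R): R=BRRR U=YGYO F=OWOY D=WBYB B=WRWB
After move 6 (R): R=RBRR U=YWYY F=OBOB D=WWYW B=ORGB
After move 7 (F): F=OOBB U=YWGG R=YBYR D=RRYW L=GWOW
Query 1: B[3] = B
Query 2: U[3] = G
Query 3: L[2] = O
Query 4: D[0] = R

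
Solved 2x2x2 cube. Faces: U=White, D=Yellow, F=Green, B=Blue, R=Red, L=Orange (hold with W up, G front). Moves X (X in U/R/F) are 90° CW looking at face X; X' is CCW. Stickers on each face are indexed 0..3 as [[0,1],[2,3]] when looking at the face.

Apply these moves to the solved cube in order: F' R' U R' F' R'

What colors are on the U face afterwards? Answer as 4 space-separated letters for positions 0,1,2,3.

Answer: R G B G

Derivation:
After move 1 (F'): F=GGGG U=WWRR R=YRYR D=OOYY L=OWOW
After move 2 (R'): R=RRYY U=WBRB F=GWGR D=OGYG B=YBOB
After move 3 (U): U=RWBB F=RRGR R=YBYY B=OWOB L=GWOW
After move 4 (R'): R=BYYY U=ROBO F=RWGB D=ORYR B=GWGB
After move 5 (F'): F=WBRG U=ROBY R=RYOY D=WWYR L=GOOB
After move 6 (R'): R=YYRO U=RGBG F=WORY D=WBYG B=RWWB
Query: U face = RGBG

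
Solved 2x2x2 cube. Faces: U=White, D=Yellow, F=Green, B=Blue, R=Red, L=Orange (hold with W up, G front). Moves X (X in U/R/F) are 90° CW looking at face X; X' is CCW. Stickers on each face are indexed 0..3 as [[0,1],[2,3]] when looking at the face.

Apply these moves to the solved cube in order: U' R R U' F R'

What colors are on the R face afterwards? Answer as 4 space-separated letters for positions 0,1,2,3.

After move 1 (U'): U=WWWW F=OOGG R=GGRR B=RRBB L=BBOO
After move 2 (R): R=RGRG U=WOWG F=OYGY D=YBYR B=WRWB
After move 3 (R): R=RRGG U=WYWY F=OBGR D=YWYW B=GROB
After move 4 (U'): U=YYWW F=BBGR R=OBGG B=RROB L=GROO
After move 5 (F): F=GBRB U=YYOR R=WBWG D=GOYW L=GYOW
After move 6 (R'): R=BGWW U=YOOR F=GYRR D=GBYB B=WROB
Query: R face = BGWW

Answer: B G W W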